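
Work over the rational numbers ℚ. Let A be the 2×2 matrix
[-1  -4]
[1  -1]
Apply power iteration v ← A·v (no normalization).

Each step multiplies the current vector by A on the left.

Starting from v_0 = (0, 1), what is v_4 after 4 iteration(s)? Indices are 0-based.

v_0 = (0, 1).
v_1 = A·v_0 = (-4, -1).
v_2 = A·v_1 = (8, -3).
v_3 = A·v_2 = (4, 11).
v_4 = A·v_3 = (-48, -7).

v_4 = (-48, -7)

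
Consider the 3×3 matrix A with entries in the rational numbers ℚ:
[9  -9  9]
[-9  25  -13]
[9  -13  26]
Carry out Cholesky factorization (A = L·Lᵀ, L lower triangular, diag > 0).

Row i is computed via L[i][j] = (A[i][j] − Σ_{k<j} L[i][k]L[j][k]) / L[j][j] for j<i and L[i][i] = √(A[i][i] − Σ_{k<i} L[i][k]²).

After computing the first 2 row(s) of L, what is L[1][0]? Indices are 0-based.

L[1][0] = -3

Step 1: L[0][0] = √(9) = 3.
  L[1][0] = (-9) / L[0][0] = -3.
Step 2: L[1][1] = √(16) = 4.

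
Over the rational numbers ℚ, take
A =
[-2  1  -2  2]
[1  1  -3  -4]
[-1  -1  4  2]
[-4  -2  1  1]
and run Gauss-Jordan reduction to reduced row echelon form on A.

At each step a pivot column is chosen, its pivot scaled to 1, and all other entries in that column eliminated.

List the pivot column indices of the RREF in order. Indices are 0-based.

step 1: normalize row 0 (÷-2) = (1, -1/2, 1, -1)
  row 1: subtract 1×row0 = (0, 3/2, -4, -3)
  row 2: subtract -1×row0 = (0, -3/2, 5, 1)
  row 3: subtract -4×row0 = (0, -4, 5, -3)
step 2: normalize row 1 (÷3/2) = (0, 1, -8/3, -2)
  row 0: subtract -1/2×row1 = (1, 0, -1/3, -2)
  row 2: subtract -3/2×row1 = (0, 0, 1, -2)
  row 3: subtract -4×row1 = (0, 0, -17/3, -11)
step 3: normalize row 2 (÷1) = (0, 0, 1, -2)
  row 0: subtract -1/3×row2 = (1, 0, 0, -8/3)
  row 1: subtract -8/3×row2 = (0, 1, 0, -22/3)
  row 3: subtract -17/3×row2 = (0, 0, 0, -67/3)
step 4: normalize row 3 (÷-67/3) = (0, 0, 0, 1)
  row 0: subtract -8/3×row3 = (1, 0, 0, 0)
  row 1: subtract -22/3×row3 = (0, 1, 0, 0)
  row 2: subtract -2×row3 = (0, 0, 1, 0)

pivot columns: 0, 1, 2, 3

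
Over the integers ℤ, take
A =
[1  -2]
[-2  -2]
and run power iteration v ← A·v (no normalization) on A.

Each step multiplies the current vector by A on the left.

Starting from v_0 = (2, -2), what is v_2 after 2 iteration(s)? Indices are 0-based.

v_0 = (2, -2).
v_1 = A·v_0 = (6, 0).
v_2 = A·v_1 = (6, -12).

v_2 = (6, -12)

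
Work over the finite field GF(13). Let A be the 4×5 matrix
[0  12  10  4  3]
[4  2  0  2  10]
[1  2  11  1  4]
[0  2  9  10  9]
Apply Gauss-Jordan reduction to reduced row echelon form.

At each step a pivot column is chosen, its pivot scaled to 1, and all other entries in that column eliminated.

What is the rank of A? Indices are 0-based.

rank = 4

[1] R0 <-> R1
[1] R0 /= 4  ⇒  (1, 7, 0, 7, 9)
     R2 -= 1·R0  ⇒  (0, 8, 11, 7, 8)
[2] R1 /= 12  ⇒  (0, 1, 3, 9, 10)
     R0 -= 7·R1  ⇒  (1, 0, 5, 9, 4)
     R2 -= 8·R1  ⇒  (0, 0, 0, 0, 6)
     R3 -= 2·R1  ⇒  (0, 0, 3, 5, 2)
[3] R2 <-> R3
[3] R2 /= 3  ⇒  (0, 0, 1, 6, 5)
     R0 -= 5·R2  ⇒  (1, 0, 0, 5, 5)
     R1 -= 3·R2  ⇒  (0, 1, 0, 4, 8)
column 3 empty below row 3
[4] R3 /= 6  ⇒  (0, 0, 0, 0, 1)
     R0 -= 5·R3  ⇒  (1, 0, 0, 5, 0)
     R1 -= 8·R3  ⇒  (0, 1, 0, 4, 0)
     R2 -= 5·R3  ⇒  (0, 0, 1, 6, 0)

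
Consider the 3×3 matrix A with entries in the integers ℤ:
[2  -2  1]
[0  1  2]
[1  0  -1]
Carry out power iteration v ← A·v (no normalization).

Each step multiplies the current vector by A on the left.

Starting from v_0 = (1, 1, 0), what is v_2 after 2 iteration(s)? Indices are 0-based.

v_0 = (1, 1, 0).
v_1 = A·v_0 = (0, 1, 1).
v_2 = A·v_1 = (-1, 3, -1).

v_2 = (-1, 3, -1)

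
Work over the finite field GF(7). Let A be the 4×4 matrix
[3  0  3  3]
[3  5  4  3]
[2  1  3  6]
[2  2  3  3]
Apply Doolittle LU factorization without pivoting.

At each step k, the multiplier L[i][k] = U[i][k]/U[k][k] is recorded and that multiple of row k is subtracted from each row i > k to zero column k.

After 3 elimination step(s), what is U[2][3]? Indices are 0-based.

[col 0] pivot 3
  R1 -= 1*R0 → (0, 5, 1, 0)  (L[1][0] := 1)
  R2 -= 3*R0 → (0, 1, 1, 4)  (L[2][0] := 3)
  R3 -= 3*R0 → (0, 2, 1, 1)  (L[3][0] := 3)
[col 1] pivot 5
  R2 -= 3*R1 → (0, 0, 5, 4)  (L[2][1] := 3)
  R3 -= 6*R1 → (0, 0, 2, 1)  (L[3][1] := 6)
[col 2] pivot 5
  R3 -= 6*R2 → (0, 0, 0, 5)  (L[3][2] := 6)

U[2][3] = 4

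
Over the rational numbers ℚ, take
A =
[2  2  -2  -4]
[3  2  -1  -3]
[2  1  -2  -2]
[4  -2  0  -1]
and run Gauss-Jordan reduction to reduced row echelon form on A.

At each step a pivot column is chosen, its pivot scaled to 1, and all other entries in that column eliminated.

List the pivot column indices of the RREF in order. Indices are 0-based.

pivot columns: 0, 1, 2, 3

pivot(0,0)=2: scale R0 → (1, 1, -1, -2)
  clear (1,0): R1 −= (3)R0 → (0, -1, 2, 3)
  clear (2,0): R2 −= (2)R0 → (0, -1, 0, 2)
  clear (3,0): R3 −= (4)R0 → (0, -6, 4, 7)
pivot(1,1)=-1: scale R1 → (0, 1, -2, -3)
  clear (0,1): R0 −= (1)R1 → (1, 0, 1, 1)
  clear (2,1): R2 −= (-1)R1 → (0, 0, -2, -1)
  clear (3,1): R3 −= (-6)R1 → (0, 0, -8, -11)
pivot(2,2)=-2: scale R2 → (0, 0, 1, 1/2)
  clear (0,2): R0 −= (1)R2 → (1, 0, 0, 1/2)
  clear (1,2): R1 −= (-2)R2 → (0, 1, 0, -2)
  clear (3,2): R3 −= (-8)R2 → (0, 0, 0, -7)
pivot(3,3)=-7: scale R3 → (0, 0, 0, 1)
  clear (0,3): R0 −= (1/2)R3 → (1, 0, 0, 0)
  clear (1,3): R1 −= (-2)R3 → (0, 1, 0, 0)
  clear (2,3): R2 −= (1/2)R3 → (0, 0, 1, 0)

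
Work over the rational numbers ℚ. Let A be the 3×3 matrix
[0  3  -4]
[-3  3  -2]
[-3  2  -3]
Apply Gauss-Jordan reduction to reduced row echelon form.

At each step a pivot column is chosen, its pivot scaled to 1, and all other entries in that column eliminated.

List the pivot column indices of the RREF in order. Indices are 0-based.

[1] R0 <-> R1
[1] R0 /= -3  ⇒  (1, -1, 2/3)
     R2 -= -3·R0  ⇒  (0, -1, -1)
[2] R1 /= 3  ⇒  (0, 1, -4/3)
     R0 -= -1·R1  ⇒  (1, 0, -2/3)
     R2 -= -1·R1  ⇒  (0, 0, -7/3)
[3] R2 /= -7/3  ⇒  (0, 0, 1)
     R0 -= -2/3·R2  ⇒  (1, 0, 0)
     R1 -= -4/3·R2  ⇒  (0, 1, 0)

pivot columns: 0, 1, 2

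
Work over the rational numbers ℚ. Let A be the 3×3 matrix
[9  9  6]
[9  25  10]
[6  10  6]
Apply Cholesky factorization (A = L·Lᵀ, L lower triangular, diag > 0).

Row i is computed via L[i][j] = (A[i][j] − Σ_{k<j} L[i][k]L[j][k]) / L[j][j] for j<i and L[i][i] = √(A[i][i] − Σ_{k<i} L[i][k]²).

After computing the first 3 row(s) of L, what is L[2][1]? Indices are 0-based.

Step 1: L[0][0] = √(9) = 3.
  L[1][0] = (9) / L[0][0] = 3.
Step 2: L[1][1] = √(16) = 4.
  L[2][0] = (6) / L[0][0] = 2.
  L[2][1] = (4) / L[1][1] = 1.
Step 3: L[2][2] = √(1) = 1.

L[2][1] = 1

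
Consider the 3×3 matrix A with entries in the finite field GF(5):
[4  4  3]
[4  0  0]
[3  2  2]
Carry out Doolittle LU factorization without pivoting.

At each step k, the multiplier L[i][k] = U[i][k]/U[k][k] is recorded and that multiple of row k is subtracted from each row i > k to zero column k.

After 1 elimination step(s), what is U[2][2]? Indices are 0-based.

U[2][2] = 1

[col 0] pivot 4
  R1 -= 1*R0 → (0, 1, 2)  (L[1][0] := 1)
  R2 -= 2*R0 → (0, 4, 1)  (L[2][0] := 2)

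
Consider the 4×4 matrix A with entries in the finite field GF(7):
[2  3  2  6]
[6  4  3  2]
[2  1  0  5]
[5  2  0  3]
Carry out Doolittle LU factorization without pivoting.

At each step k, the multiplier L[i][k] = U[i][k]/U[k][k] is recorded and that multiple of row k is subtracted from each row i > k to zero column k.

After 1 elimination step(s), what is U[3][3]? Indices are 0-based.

U[3][3] = 2

k=0: U[0][0]=2
  eliminate (1,0): mult=3, new row 1: (0, 2, 4, 5); set L[1][0]=3
  eliminate (2,0): mult=1, new row 2: (0, 5, 5, 6); set L[2][0]=1
  eliminate (3,0): mult=6, new row 3: (0, 5, 2, 2); set L[3][0]=6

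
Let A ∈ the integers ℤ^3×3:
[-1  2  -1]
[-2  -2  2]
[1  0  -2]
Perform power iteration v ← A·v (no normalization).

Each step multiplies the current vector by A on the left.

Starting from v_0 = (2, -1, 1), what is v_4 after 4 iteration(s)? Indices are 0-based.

v_4 = (-115, 70, -10)

v_0 = (2, -1, 1).
v_1 = A·v_0 = (-5, 0, 0).
v_2 = A·v_1 = (5, 10, -5).
v_3 = A·v_2 = (20, -40, 15).
v_4 = A·v_3 = (-115, 70, -10).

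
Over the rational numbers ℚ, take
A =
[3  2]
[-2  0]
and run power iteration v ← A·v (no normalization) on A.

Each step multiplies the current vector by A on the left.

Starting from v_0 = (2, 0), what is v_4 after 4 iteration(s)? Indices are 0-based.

v_4 = (-22, -12)

v_0 = (2, 0).
v_1 = A·v_0 = (6, -4).
v_2 = A·v_1 = (10, -12).
v_3 = A·v_2 = (6, -20).
v_4 = A·v_3 = (-22, -12).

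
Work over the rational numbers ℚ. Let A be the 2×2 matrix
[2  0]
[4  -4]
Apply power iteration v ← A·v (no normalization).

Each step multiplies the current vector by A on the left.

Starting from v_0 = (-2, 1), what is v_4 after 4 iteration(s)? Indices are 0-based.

v_4 = (-32, 576)

v_0 = (-2, 1).
v_1 = A·v_0 = (-4, -12).
v_2 = A·v_1 = (-8, 32).
v_3 = A·v_2 = (-16, -160).
v_4 = A·v_3 = (-32, 576).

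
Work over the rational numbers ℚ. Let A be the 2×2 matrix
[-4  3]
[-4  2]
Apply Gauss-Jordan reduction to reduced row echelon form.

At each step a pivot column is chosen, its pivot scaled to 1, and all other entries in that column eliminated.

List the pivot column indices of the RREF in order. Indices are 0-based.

pivot columns: 0, 1

pivot(0,0)=-4: scale R0 → (1, -3/4)
  clear (1,0): R1 −= (-4)R0 → (0, -1)
pivot(1,1)=-1: scale R1 → (0, 1)
  clear (0,1): R0 −= (-3/4)R1 → (1, 0)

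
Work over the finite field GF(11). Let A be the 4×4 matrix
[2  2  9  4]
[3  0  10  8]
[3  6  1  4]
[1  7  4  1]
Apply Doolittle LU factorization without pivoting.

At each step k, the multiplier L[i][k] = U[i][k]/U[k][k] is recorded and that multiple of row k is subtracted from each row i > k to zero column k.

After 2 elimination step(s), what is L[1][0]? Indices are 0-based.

Step 1: pivot at (0,0) is 2.
  row1 ← row1 − (7)·row0  ⇒  L[1][0]=7, U row1=(0, 8, 2, 2)
  row2 ← row2 − (7)·row0  ⇒  L[2][0]=7, U row2=(0, 3, 4, 9)
  row3 ← row3 − (6)·row0  ⇒  L[3][0]=6, U row3=(0, 6, 5, 10)
Step 2: pivot at (1,1) is 8.
  row2 ← row2 − (10)·row1  ⇒  L[2][1]=10, U row2=(0, 0, 6, 0)
  row3 ← row3 − (9)·row1  ⇒  L[3][1]=9, U row3=(0, 0, 9, 3)

L[1][0] = 7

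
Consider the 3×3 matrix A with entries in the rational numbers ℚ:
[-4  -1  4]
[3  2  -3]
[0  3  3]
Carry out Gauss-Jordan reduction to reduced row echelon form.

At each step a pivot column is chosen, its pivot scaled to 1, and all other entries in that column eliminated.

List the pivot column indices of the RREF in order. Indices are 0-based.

step 1: normalize row 0 (÷-4) = (1, 1/4, -1)
  row 1: subtract 3×row0 = (0, 5/4, 0)
step 2: normalize row 1 (÷5/4) = (0, 1, 0)
  row 0: subtract 1/4×row1 = (1, 0, -1)
  row 2: subtract 3×row1 = (0, 0, 3)
step 3: normalize row 2 (÷3) = (0, 0, 1)
  row 0: subtract -1×row2 = (1, 0, 0)

pivot columns: 0, 1, 2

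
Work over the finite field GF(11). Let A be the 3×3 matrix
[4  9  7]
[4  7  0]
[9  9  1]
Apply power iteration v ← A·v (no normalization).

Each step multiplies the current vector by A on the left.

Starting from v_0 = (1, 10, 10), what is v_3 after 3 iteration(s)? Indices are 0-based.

v_3 = (2, 3, 1)

v_0 = (1, 10, 10).
v_1 = A·v_0 = (10, 8, 10).
v_2 = A·v_1 = (6, 8, 7).
v_3 = A·v_2 = (2, 3, 1).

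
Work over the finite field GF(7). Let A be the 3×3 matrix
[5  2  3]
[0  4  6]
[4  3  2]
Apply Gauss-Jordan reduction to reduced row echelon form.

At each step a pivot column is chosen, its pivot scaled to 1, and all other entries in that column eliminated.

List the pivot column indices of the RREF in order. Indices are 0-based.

pivot columns: 0, 1, 2

pivot(0,0)=5: scale R0 → (1, 6, 2)
  clear (2,0): R2 −= (4)R0 → (0, 0, 1)
pivot(1,1)=4: scale R1 → (0, 1, 5)
  clear (0,1): R0 −= (6)R1 → (1, 0, 0)
pivot(2,2)=1: scale R2 → (0, 0, 1)
  clear (1,2): R1 −= (5)R2 → (0, 1, 0)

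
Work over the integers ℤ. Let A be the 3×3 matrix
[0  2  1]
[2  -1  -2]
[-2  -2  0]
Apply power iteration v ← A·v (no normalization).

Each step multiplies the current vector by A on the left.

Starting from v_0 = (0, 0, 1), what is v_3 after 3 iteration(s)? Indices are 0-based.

v_0 = (0, 0, 1).
v_1 = A·v_0 = (1, -2, 0).
v_2 = A·v_1 = (-4, 4, 2).
v_3 = A·v_2 = (10, -16, 0).

v_3 = (10, -16, 0)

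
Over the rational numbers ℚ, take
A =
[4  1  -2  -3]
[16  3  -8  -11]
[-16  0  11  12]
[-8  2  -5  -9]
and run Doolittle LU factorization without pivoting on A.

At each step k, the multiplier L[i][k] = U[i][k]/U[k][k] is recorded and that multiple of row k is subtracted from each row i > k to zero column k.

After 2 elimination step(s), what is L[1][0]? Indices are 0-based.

Step 1: pivot at (0,0) is 4.
  row1 ← row1 − (4)·row0  ⇒  L[1][0]=4, U row1=(0, -1, 0, 1)
  row2 ← row2 − (-4)·row0  ⇒  L[2][0]=-4, U row2=(0, 4, 3, 0)
  row3 ← row3 − (-2)·row0  ⇒  L[3][0]=-2, U row3=(0, 4, -9, -15)
Step 2: pivot at (1,1) is -1.
  row2 ← row2 − (-4)·row1  ⇒  L[2][1]=-4, U row2=(0, 0, 3, 4)
  row3 ← row3 − (-4)·row1  ⇒  L[3][1]=-4, U row3=(0, 0, -9, -11)

L[1][0] = 4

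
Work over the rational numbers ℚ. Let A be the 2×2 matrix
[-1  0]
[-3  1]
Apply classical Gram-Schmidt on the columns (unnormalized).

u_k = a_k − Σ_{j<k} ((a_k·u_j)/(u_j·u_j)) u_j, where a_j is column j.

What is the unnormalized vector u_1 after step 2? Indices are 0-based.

Step 1: u_0 = a_0 = (-1, -3).
Step 2: u_1 = a_1 − (-3/10)·u_0 = (-3/10, 1/10).

u_1 = (-3/10, 1/10)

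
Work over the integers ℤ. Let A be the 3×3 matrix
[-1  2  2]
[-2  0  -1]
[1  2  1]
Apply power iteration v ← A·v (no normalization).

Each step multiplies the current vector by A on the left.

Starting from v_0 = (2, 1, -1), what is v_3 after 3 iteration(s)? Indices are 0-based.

v_0 = (2, 1, -1).
v_1 = A·v_0 = (-2, -3, 3).
v_2 = A·v_1 = (2, 1, -5).
v_3 = A·v_2 = (-10, 1, -1).

v_3 = (-10, 1, -1)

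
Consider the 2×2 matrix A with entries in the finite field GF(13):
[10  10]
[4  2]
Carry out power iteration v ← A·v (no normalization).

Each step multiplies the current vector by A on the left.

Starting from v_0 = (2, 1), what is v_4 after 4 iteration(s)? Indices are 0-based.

v_0 = (2, 1).
v_1 = A·v_0 = (4, 10).
v_2 = A·v_1 = (10, 10).
v_3 = A·v_2 = (5, 8).
v_4 = A·v_3 = (0, 10).

v_4 = (0, 10)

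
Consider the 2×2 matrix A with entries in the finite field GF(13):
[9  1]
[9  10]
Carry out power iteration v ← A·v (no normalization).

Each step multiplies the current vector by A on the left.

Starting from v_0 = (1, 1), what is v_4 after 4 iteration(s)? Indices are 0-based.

v_4 = (11, 6)

v_0 = (1, 1).
v_1 = A·v_0 = (10, 6).
v_2 = A·v_1 = (5, 7).
v_3 = A·v_2 = (0, 11).
v_4 = A·v_3 = (11, 6).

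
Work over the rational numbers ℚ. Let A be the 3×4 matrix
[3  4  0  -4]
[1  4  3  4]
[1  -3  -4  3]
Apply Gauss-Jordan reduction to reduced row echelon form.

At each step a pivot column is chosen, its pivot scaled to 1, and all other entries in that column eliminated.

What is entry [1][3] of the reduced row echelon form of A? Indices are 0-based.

[1] R0 /= 3  ⇒  (1, 4/3, 0, -4/3)
     R1 -= 1·R0  ⇒  (0, 8/3, 3, 16/3)
     R2 -= 1·R0  ⇒  (0, -13/3, -4, 13/3)
[2] R1 /= 8/3  ⇒  (0, 1, 9/8, 2)
     R0 -= 4/3·R1  ⇒  (1, 0, -3/2, -4)
     R2 -= -13/3·R1  ⇒  (0, 0, 7/8, 13)
[3] R2 /= 7/8  ⇒  (0, 0, 1, 104/7)
     R0 -= -3/2·R2  ⇒  (1, 0, 0, 128/7)
     R1 -= 9/8·R2  ⇒  (0, 1, 0, -103/7)

M[1][3] = -103/7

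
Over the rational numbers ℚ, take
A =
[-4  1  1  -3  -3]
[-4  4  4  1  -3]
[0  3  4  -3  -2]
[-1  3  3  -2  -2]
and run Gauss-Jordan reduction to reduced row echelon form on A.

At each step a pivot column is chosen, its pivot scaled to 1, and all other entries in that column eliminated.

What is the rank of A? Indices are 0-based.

rank = 4

[1] R0 /= -4  ⇒  (1, -1/4, -1/4, 3/4, 3/4)
     R1 -= -4·R0  ⇒  (0, 3, 3, 4, 0)
     R3 -= -1·R0  ⇒  (0, 11/4, 11/4, -5/4, -5/4)
[2] R1 /= 3  ⇒  (0, 1, 1, 4/3, 0)
     R0 -= -1/4·R1  ⇒  (1, 0, 0, 13/12, 3/4)
     R2 -= 3·R1  ⇒  (0, 0, 1, -7, -2)
     R3 -= 11/4·R1  ⇒  (0, 0, 0, -59/12, -5/4)
[3] R2 /= 1  ⇒  (0, 0, 1, -7, -2)
     R1 -= 1·R2  ⇒  (0, 1, 0, 25/3, 2)
[4] R3 /= -59/12  ⇒  (0, 0, 0, 1, 15/59)
     R0 -= 13/12·R3  ⇒  (1, 0, 0, 0, 28/59)
     R1 -= 25/3·R3  ⇒  (0, 1, 0, 0, -7/59)
     R2 -= -7·R3  ⇒  (0, 0, 1, 0, -13/59)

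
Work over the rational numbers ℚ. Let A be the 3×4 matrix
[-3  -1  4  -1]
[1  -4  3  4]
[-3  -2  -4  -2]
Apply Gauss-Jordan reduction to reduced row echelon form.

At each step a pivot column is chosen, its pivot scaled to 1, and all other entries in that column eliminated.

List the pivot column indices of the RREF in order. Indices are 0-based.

pivot columns: 0, 1, 2

step 1: normalize row 0 (÷-3) = (1, 1/3, -4/3, 1/3)
  row 1: subtract 1×row0 = (0, -13/3, 13/3, 11/3)
  row 2: subtract -3×row0 = (0, -1, -8, -1)
step 2: normalize row 1 (÷-13/3) = (0, 1, -1, -11/13)
  row 0: subtract 1/3×row1 = (1, 0, -1, 8/13)
  row 2: subtract -1×row1 = (0, 0, -9, -24/13)
step 3: normalize row 2 (÷-9) = (0, 0, 1, 8/39)
  row 0: subtract -1×row2 = (1, 0, 0, 32/39)
  row 1: subtract -1×row2 = (0, 1, 0, -25/39)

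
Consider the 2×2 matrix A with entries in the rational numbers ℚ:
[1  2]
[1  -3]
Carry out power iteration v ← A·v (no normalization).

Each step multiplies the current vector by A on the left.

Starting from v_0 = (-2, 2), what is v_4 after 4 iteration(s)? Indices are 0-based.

v_4 = (-146, 314)

v_0 = (-2, 2).
v_1 = A·v_0 = (2, -8).
v_2 = A·v_1 = (-14, 26).
v_3 = A·v_2 = (38, -92).
v_4 = A·v_3 = (-146, 314).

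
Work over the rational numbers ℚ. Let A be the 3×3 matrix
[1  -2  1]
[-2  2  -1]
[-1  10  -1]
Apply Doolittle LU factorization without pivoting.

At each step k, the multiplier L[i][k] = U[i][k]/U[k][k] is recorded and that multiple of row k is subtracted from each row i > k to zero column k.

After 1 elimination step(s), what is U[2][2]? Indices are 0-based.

Step 1: pivot at (0,0) is 1.
  row1 ← row1 − (-2)·row0  ⇒  L[1][0]=-2, U row1=(0, -2, 1)
  row2 ← row2 − (-1)·row0  ⇒  L[2][0]=-1, U row2=(0, 8, 0)

U[2][2] = 0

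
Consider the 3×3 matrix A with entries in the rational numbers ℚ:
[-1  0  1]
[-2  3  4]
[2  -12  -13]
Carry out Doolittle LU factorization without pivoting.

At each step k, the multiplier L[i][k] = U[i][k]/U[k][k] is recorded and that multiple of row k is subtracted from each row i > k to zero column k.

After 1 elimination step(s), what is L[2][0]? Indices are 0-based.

L[2][0] = -2

k=0: U[0][0]=-1
  eliminate (1,0): mult=2, new row 1: (0, 3, 2); set L[1][0]=2
  eliminate (2,0): mult=-2, new row 2: (0, -12, -11); set L[2][0]=-2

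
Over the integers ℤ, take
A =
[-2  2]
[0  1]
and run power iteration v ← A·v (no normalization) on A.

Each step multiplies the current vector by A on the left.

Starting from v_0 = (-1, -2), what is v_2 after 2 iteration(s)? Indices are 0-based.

v_0 = (-1, -2).
v_1 = A·v_0 = (-2, -2).
v_2 = A·v_1 = (0, -2).

v_2 = (0, -2)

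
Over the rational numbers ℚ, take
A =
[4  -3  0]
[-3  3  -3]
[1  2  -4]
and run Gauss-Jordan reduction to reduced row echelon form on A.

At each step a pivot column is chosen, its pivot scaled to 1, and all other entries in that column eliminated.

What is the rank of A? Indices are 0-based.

rank = 3

pivot(0,0)=4: scale R0 → (1, -3/4, 0)
  clear (1,0): R1 −= (-3)R0 → (0, 3/4, -3)
  clear (2,0): R2 −= (1)R0 → (0, 11/4, -4)
pivot(1,1)=3/4: scale R1 → (0, 1, -4)
  clear (0,1): R0 −= (-3/4)R1 → (1, 0, -3)
  clear (2,1): R2 −= (11/4)R1 → (0, 0, 7)
pivot(2,2)=7: scale R2 → (0, 0, 1)
  clear (0,2): R0 −= (-3)R2 → (1, 0, 0)
  clear (1,2): R1 −= (-4)R2 → (0, 1, 0)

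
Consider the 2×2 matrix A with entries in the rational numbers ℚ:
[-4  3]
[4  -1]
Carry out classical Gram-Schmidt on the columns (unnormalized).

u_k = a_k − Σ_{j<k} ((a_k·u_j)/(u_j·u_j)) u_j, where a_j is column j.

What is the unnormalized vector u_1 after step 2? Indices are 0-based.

u_1 = (1, 1)

Step 1: u_0 = a_0 = (-4, 4).
Step 2: u_1 = a_1 − (-1/2)·u_0 = (1, 1).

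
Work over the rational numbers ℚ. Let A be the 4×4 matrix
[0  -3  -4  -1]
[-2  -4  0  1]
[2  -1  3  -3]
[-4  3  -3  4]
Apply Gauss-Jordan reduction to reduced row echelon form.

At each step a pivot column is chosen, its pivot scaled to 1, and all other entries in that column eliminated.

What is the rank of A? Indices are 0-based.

rank = 4

step 1: exchange rows 0,1
step 1: normalize row 0 (÷-2) = (1, 2, 0, -1/2)
  row 2: subtract 2×row0 = (0, -5, 3, -2)
  row 3: subtract -4×row0 = (0, 11, -3, 2)
step 2: normalize row 1 (÷-3) = (0, 1, 4/3, 1/3)
  row 0: subtract 2×row1 = (1, 0, -8/3, -7/6)
  row 2: subtract -5×row1 = (0, 0, 29/3, -1/3)
  row 3: subtract 11×row1 = (0, 0, -53/3, -5/3)
step 3: normalize row 2 (÷29/3) = (0, 0, 1, -1/29)
  row 0: subtract -8/3×row2 = (1, 0, 0, -73/58)
  row 1: subtract 4/3×row2 = (0, 1, 0, 11/29)
  row 3: subtract -53/3×row2 = (0, 0, 0, -66/29)
step 4: normalize row 3 (÷-66/29) = (0, 0, 0, 1)
  row 0: subtract -73/58×row3 = (1, 0, 0, 0)
  row 1: subtract 11/29×row3 = (0, 1, 0, 0)
  row 2: subtract -1/29×row3 = (0, 0, 1, 0)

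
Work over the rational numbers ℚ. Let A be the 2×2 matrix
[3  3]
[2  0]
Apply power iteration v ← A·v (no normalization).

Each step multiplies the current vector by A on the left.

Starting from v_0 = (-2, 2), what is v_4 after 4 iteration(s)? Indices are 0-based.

v_4 = (-180, -72)

v_0 = (-2, 2).
v_1 = A·v_0 = (0, -4).
v_2 = A·v_1 = (-12, 0).
v_3 = A·v_2 = (-36, -24).
v_4 = A·v_3 = (-180, -72).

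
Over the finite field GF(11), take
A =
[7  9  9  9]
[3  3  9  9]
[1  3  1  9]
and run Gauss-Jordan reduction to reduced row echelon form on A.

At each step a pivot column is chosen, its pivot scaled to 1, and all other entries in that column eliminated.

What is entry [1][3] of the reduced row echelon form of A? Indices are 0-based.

M[1][3] = 7

step 1: normalize row 0 (÷7) = (1, 6, 6, 6)
  row 1: subtract 3×row0 = (0, 7, 2, 2)
  row 2: subtract 1×row0 = (0, 8, 6, 3)
step 2: normalize row 1 (÷7) = (0, 1, 5, 5)
  row 0: subtract 6×row1 = (1, 0, 9, 9)
  row 2: subtract 8×row1 = (0, 0, 10, 7)
step 3: normalize row 2 (÷10) = (0, 0, 1, 4)
  row 0: subtract 9×row2 = (1, 0, 0, 6)
  row 1: subtract 5×row2 = (0, 1, 0, 7)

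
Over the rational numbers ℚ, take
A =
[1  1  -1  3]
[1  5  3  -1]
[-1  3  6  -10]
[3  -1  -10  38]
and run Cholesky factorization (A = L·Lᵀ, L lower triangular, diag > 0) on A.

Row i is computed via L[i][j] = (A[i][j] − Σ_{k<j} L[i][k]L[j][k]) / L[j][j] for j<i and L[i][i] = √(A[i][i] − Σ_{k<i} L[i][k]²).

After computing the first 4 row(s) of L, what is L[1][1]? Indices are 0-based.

Step 1: L[0][0] = √(1) = 1.
  L[1][0] = (1) / L[0][0] = 1.
Step 2: L[1][1] = √(4) = 2.
  L[2][0] = (-1) / L[0][0] = -1.
  L[2][1] = (4) / L[1][1] = 2.
Step 3: L[2][2] = √(1) = 1.
  L[3][0] = (3) / L[0][0] = 3.
  L[3][1] = (-4) / L[1][1] = -2.
  L[3][2] = (-3) / L[2][2] = -3.
Step 4: L[3][3] = √(16) = 4.

L[1][1] = 2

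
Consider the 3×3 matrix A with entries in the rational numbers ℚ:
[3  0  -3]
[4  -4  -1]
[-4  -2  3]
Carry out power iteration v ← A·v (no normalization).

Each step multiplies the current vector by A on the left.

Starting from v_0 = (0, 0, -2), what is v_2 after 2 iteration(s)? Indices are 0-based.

v_0 = (0, 0, -2).
v_1 = A·v_0 = (6, 2, -6).
v_2 = A·v_1 = (36, 22, -46).

v_2 = (36, 22, -46)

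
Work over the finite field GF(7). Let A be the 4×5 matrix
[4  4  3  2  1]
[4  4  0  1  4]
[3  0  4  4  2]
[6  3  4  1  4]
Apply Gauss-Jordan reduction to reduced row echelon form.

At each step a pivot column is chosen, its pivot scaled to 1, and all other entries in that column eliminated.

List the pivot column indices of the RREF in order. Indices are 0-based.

pivot(0,0)=4: scale R0 → (1, 1, 6, 4, 2)
  clear (1,0): R1 −= (4)R0 → (0, 0, 4, 6, 3)
  clear (2,0): R2 −= (3)R0 → (0, 4, 0, 6, 3)
  clear (3,0): R3 −= (6)R0 → (0, 4, 3, 5, 6)
pivot(1,1): swap R1↔R2
pivot(1,1)=4: scale R1 → (0, 1, 0, 5, 6)
  clear (0,1): R0 −= (1)R1 → (1, 0, 6, 6, 3)
  clear (3,1): R3 −= (4)R1 → (0, 0, 3, 6, 3)
pivot(2,2)=4: scale R2 → (0, 0, 1, 5, 6)
  clear (0,2): R0 −= (6)R2 → (1, 0, 0, 4, 2)
  clear (3,2): R3 −= (3)R2 → (0, 0, 0, 5, 6)
pivot(3,3)=5: scale R3 → (0, 0, 0, 1, 4)
  clear (0,3): R0 −= (4)R3 → (1, 0, 0, 0, 0)
  clear (1,3): R1 −= (5)R3 → (0, 1, 0, 0, 0)
  clear (2,3): R2 −= (5)R3 → (0, 0, 1, 0, 0)

pivot columns: 0, 1, 2, 3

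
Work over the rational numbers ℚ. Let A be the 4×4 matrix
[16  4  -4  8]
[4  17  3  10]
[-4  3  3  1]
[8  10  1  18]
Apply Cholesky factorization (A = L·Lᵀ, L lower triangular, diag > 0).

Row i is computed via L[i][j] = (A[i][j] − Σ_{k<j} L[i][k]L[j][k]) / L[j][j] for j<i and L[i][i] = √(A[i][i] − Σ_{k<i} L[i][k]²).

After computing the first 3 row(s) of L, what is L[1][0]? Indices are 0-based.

L[1][0] = 1

Step 1: L[0][0] = √(16) = 4.
  L[1][0] = (4) / L[0][0] = 1.
Step 2: L[1][1] = √(16) = 4.
  L[2][0] = (-4) / L[0][0] = -1.
  L[2][1] = (4) / L[1][1] = 1.
Step 3: L[2][2] = √(1) = 1.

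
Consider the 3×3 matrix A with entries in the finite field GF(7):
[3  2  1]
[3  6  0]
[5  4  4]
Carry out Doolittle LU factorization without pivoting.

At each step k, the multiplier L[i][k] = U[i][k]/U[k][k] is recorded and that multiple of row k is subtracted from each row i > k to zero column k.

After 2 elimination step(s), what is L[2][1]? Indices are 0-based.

L[2][1] = 6

[col 0] pivot 3
  R1 -= 1*R0 → (0, 4, 6)  (L[1][0] := 1)
  R2 -= 4*R0 → (0, 3, 0)  (L[2][0] := 4)
[col 1] pivot 4
  R2 -= 6*R1 → (0, 0, 6)  (L[2][1] := 6)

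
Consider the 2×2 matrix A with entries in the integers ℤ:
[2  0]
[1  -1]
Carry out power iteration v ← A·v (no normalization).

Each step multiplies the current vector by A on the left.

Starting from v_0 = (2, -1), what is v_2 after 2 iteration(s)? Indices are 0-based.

v_2 = (8, 1)

v_0 = (2, -1).
v_1 = A·v_0 = (4, 3).
v_2 = A·v_1 = (8, 1).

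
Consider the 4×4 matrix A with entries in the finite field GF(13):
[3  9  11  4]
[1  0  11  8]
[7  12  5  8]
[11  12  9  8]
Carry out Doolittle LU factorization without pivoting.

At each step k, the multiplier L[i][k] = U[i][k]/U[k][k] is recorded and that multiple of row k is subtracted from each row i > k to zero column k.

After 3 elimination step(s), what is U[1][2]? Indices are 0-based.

Step 1: pivot at (0,0) is 3.
  row1 ← row1 − (9)·row0  ⇒  L[1][0]=9, U row1=(0, 10, 3, 11)
  row2 ← row2 − (11)·row0  ⇒  L[2][0]=11, U row2=(0, 4, 1, 3)
  row3 ← row3 − (8)·row0  ⇒  L[3][0]=8, U row3=(0, 5, 12, 2)
Step 2: pivot at (1,1) is 10.
  row2 ← row2 − (3)·row1  ⇒  L[2][1]=3, U row2=(0, 0, 5, 9)
  row3 ← row3 − (7)·row1  ⇒  L[3][1]=7, U row3=(0, 0, 4, 3)
Step 3: pivot at (2,2) is 5.
  row3 ← row3 − (6)·row2  ⇒  L[3][2]=6, U row3=(0, 0, 0, 1)

U[1][2] = 3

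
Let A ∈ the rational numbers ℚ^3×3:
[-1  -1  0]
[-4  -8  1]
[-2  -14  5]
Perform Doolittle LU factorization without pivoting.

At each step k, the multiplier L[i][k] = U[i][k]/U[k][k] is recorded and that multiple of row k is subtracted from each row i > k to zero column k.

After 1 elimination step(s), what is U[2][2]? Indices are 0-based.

k=0: U[0][0]=-1
  eliminate (1,0): mult=4, new row 1: (0, -4, 1); set L[1][0]=4
  eliminate (2,0): mult=2, new row 2: (0, -12, 5); set L[2][0]=2

U[2][2] = 5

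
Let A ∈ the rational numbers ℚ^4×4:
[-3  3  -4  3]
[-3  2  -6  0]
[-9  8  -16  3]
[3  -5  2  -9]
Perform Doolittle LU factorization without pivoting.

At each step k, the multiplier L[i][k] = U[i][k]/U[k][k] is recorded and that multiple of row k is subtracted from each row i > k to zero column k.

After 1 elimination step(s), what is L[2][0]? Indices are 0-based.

[col 0] pivot -3
  R1 -= 1*R0 → (0, -1, -2, -3)  (L[1][0] := 1)
  R2 -= 3*R0 → (0, -1, -4, -6)  (L[2][0] := 3)
  R3 -= -1*R0 → (0, -2, -2, -6)  (L[3][0] := -1)

L[2][0] = 3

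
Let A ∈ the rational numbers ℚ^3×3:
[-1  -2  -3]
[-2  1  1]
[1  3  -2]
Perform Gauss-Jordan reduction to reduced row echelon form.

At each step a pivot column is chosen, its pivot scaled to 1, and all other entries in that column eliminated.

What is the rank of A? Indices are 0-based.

[1] R0 /= -1  ⇒  (1, 2, 3)
     R1 -= -2·R0  ⇒  (0, 5, 7)
     R2 -= 1·R0  ⇒  (0, 1, -5)
[2] R1 /= 5  ⇒  (0, 1, 7/5)
     R0 -= 2·R1  ⇒  (1, 0, 1/5)
     R2 -= 1·R1  ⇒  (0, 0, -32/5)
[3] R2 /= -32/5  ⇒  (0, 0, 1)
     R0 -= 1/5·R2  ⇒  (1, 0, 0)
     R1 -= 7/5·R2  ⇒  (0, 1, 0)

rank = 3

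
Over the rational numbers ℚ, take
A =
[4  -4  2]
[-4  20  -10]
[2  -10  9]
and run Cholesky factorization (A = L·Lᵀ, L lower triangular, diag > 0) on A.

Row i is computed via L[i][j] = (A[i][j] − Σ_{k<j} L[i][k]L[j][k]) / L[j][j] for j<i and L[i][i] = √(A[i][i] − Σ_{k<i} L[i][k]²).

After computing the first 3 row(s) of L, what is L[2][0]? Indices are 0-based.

L[2][0] = 1

Step 1: L[0][0] = √(4) = 2.
  L[1][0] = (-4) / L[0][0] = -2.
Step 2: L[1][1] = √(16) = 4.
  L[2][0] = (2) / L[0][0] = 1.
  L[2][1] = (-8) / L[1][1] = -2.
Step 3: L[2][2] = √(4) = 2.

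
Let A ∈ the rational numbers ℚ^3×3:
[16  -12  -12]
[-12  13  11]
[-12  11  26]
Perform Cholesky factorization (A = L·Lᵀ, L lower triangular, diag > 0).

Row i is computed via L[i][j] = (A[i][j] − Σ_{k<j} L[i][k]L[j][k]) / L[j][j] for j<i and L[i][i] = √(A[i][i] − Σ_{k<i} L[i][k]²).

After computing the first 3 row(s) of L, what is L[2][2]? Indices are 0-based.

Step 1: L[0][0] = √(16) = 4.
  L[1][0] = (-12) / L[0][0] = -3.
Step 2: L[1][1] = √(4) = 2.
  L[2][0] = (-12) / L[0][0] = -3.
  L[2][1] = (2) / L[1][1] = 1.
Step 3: L[2][2] = √(16) = 4.

L[2][2] = 4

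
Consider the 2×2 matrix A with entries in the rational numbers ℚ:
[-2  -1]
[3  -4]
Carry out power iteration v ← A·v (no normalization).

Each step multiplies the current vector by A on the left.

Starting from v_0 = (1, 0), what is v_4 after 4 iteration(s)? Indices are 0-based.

v_0 = (1, 0).
v_1 = A·v_0 = (-2, 3).
v_2 = A·v_1 = (1, -18).
v_3 = A·v_2 = (16, 75).
v_4 = A·v_3 = (-107, -252).

v_4 = (-107, -252)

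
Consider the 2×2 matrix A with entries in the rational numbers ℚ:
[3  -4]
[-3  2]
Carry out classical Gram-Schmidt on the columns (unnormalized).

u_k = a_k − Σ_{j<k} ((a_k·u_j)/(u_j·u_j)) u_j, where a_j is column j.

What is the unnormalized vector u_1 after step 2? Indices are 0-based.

u_1 = (-1, -1)

Step 1: u_0 = a_0 = (3, -3).
Step 2: u_1 = a_1 − (-1)·u_0 = (-1, -1).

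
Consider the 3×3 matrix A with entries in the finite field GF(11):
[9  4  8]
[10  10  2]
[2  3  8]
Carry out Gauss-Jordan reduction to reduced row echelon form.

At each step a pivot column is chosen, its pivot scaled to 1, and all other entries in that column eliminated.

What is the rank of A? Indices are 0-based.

[1] R0 /= 9  ⇒  (1, 9, 7)
     R1 -= 10·R0  ⇒  (0, 8, 9)
     R2 -= 2·R0  ⇒  (0, 7, 5)
[2] R1 /= 8  ⇒  (0, 1, 8)
     R0 -= 9·R1  ⇒  (1, 0, 1)
     R2 -= 7·R1  ⇒  (0, 0, 4)
[3] R2 /= 4  ⇒  (0, 0, 1)
     R0 -= 1·R2  ⇒  (1, 0, 0)
     R1 -= 8·R2  ⇒  (0, 1, 0)

rank = 3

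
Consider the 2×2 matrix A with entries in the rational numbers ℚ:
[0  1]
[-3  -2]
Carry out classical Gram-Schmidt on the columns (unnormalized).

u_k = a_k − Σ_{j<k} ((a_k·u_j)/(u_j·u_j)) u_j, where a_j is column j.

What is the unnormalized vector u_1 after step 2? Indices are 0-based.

Step 1: u_0 = a_0 = (0, -3).
Step 2: u_1 = a_1 − (2/3)·u_0 = (1, 0).

u_1 = (1, 0)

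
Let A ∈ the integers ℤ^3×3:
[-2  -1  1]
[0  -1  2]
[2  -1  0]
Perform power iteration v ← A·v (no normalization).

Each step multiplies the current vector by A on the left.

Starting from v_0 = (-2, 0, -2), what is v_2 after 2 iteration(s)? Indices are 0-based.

v_0 = (-2, 0, -2).
v_1 = A·v_0 = (2, -4, -4).
v_2 = A·v_1 = (-4, -4, 8).

v_2 = (-4, -4, 8)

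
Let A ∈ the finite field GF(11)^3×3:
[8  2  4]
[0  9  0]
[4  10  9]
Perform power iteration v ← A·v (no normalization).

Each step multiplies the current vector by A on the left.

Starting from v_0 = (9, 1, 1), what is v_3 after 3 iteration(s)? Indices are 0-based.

v_3 = (9, 3, 0)

v_0 = (9, 1, 1).
v_1 = A·v_0 = (1, 9, 0).
v_2 = A·v_1 = (4, 4, 6).
v_3 = A·v_2 = (9, 3, 0).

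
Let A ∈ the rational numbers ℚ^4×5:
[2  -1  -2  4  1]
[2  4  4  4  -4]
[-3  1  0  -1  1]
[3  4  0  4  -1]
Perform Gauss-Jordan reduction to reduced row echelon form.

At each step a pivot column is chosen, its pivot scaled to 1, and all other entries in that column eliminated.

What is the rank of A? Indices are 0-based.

rank = 4

pivot(0,0)=2: scale R0 → (1, -1/2, -1, 2, 1/2)
  clear (1,0): R1 −= (2)R0 → (0, 5, 6, 0, -5)
  clear (2,0): R2 −= (-3)R0 → (0, -1/2, -3, 5, 5/2)
  clear (3,0): R3 −= (3)R0 → (0, 11/2, 3, -2, -5/2)
pivot(1,1)=5: scale R1 → (0, 1, 6/5, 0, -1)
  clear (0,1): R0 −= (-1/2)R1 → (1, 0, -2/5, 2, 0)
  clear (2,1): R2 −= (-1/2)R1 → (0, 0, -12/5, 5, 2)
  clear (3,1): R3 −= (11/2)R1 → (0, 0, -18/5, -2, 3)
pivot(2,2)=-12/5: scale R2 → (0, 0, 1, -25/12, -5/6)
  clear (0,2): R0 −= (-2/5)R2 → (1, 0, 0, 7/6, -1/3)
  clear (1,2): R1 −= (6/5)R2 → (0, 1, 0, 5/2, 0)
  clear (3,2): R3 −= (-18/5)R2 → (0, 0, 0, -19/2, 0)
pivot(3,3)=-19/2: scale R3 → (0, 0, 0, 1, 0)
  clear (0,3): R0 −= (7/6)R3 → (1, 0, 0, 0, -1/3)
  clear (1,3): R1 −= (5/2)R3 → (0, 1, 0, 0, 0)
  clear (2,3): R2 −= (-25/12)R3 → (0, 0, 1, 0, -5/6)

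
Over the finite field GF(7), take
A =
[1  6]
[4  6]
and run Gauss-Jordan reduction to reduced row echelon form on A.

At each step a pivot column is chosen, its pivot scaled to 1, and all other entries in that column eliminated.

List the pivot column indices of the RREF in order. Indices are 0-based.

pivot columns: 0, 1

[1] R0 /= 1  ⇒  (1, 6)
     R1 -= 4·R0  ⇒  (0, 3)
[2] R1 /= 3  ⇒  (0, 1)
     R0 -= 6·R1  ⇒  (1, 0)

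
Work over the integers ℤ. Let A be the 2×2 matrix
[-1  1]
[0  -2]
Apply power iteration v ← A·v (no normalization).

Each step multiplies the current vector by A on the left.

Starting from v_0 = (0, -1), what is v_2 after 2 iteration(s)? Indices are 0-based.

v_2 = (3, -4)

v_0 = (0, -1).
v_1 = A·v_0 = (-1, 2).
v_2 = A·v_1 = (3, -4).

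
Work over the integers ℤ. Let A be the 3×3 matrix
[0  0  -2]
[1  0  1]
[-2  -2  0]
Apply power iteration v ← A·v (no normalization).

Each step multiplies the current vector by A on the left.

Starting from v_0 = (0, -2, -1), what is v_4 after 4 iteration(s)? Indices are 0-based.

v_0 = (0, -2, -1).
v_1 = A·v_0 = (2, -1, 4).
v_2 = A·v_1 = (-8, 6, -2).
v_3 = A·v_2 = (4, -10, 4).
v_4 = A·v_3 = (-8, 8, 12).

v_4 = (-8, 8, 12)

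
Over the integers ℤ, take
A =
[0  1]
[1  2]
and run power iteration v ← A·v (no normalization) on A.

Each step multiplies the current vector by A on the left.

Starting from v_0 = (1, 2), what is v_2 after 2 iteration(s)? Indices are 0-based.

v_0 = (1, 2).
v_1 = A·v_0 = (2, 5).
v_2 = A·v_1 = (5, 12).

v_2 = (5, 12)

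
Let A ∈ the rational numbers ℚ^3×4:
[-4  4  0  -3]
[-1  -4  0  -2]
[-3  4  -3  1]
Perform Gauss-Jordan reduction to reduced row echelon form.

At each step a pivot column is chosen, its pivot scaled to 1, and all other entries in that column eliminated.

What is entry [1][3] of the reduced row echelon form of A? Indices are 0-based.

step 1: normalize row 0 (÷-4) = (1, -1, 0, 3/4)
  row 1: subtract -1×row0 = (0, -5, 0, -5/4)
  row 2: subtract -3×row0 = (0, 1, -3, 13/4)
step 2: normalize row 1 (÷-5) = (0, 1, 0, 1/4)
  row 0: subtract -1×row1 = (1, 0, 0, 1)
  row 2: subtract 1×row1 = (0, 0, -3, 3)
step 3: normalize row 2 (÷-3) = (0, 0, 1, -1)

M[1][3] = 1/4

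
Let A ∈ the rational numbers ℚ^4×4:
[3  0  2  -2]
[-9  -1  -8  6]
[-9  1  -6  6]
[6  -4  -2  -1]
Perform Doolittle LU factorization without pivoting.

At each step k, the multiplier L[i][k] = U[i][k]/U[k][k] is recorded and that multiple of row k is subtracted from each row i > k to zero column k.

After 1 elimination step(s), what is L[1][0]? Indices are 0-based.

L[1][0] = -3

[col 0] pivot 3
  R1 -= -3*R0 → (0, -1, -2, 0)  (L[1][0] := -3)
  R2 -= -3*R0 → (0, 1, 0, 0)  (L[2][0] := -3)
  R3 -= 2*R0 → (0, -4, -6, 3)  (L[3][0] := 2)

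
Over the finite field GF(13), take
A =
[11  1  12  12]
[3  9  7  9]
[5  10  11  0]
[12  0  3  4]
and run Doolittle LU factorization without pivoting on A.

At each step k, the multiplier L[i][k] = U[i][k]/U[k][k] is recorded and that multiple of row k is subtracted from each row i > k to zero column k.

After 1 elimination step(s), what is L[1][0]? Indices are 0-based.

[col 0] pivot 11
  R1 -= 5*R0 → (0, 4, 12, 1)  (L[1][0] := 5)
  R2 -= 4*R0 → (0, 6, 2, 4)  (L[2][0] := 4)
  R3 -= 7*R0 → (0, 6, 10, 11)  (L[3][0] := 7)

L[1][0] = 5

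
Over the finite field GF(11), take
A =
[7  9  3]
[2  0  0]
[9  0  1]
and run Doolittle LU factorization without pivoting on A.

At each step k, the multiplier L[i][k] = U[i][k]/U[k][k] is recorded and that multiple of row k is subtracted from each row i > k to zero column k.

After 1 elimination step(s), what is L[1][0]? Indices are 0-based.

L[1][0] = 5

[col 0] pivot 7
  R1 -= 5*R0 → (0, 10, 7)  (L[1][0] := 5)
  R2 -= 6*R0 → (0, 1, 5)  (L[2][0] := 6)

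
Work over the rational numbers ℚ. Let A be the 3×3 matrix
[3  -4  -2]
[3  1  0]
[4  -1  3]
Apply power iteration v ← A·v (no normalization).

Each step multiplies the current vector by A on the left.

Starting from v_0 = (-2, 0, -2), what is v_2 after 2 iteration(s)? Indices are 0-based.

v_2 = (46, -12, -44)

v_0 = (-2, 0, -2).
v_1 = A·v_0 = (-2, -6, -14).
v_2 = A·v_1 = (46, -12, -44).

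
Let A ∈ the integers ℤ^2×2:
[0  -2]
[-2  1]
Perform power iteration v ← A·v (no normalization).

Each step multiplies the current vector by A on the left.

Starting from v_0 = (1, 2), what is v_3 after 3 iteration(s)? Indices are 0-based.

v_0 = (1, 2).
v_1 = A·v_0 = (-4, 0).
v_2 = A·v_1 = (0, 8).
v_3 = A·v_2 = (-16, 8).

v_3 = (-16, 8)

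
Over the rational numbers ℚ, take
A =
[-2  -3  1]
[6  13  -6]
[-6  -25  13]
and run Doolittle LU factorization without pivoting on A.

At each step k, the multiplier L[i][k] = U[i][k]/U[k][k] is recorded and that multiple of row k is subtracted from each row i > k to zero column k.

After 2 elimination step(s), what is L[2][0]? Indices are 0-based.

L[2][0] = 3

[col 0] pivot -2
  R1 -= -3*R0 → (0, 4, -3)  (L[1][0] := -3)
  R2 -= 3*R0 → (0, -16, 10)  (L[2][0] := 3)
[col 1] pivot 4
  R2 -= -4*R1 → (0, 0, -2)  (L[2][1] := -4)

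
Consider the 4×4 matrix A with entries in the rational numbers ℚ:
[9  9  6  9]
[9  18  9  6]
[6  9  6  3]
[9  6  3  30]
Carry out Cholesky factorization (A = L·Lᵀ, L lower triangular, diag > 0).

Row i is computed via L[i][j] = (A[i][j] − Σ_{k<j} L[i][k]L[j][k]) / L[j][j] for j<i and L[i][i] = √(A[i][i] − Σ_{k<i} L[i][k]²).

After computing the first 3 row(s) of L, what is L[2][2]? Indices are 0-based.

L[2][2] = 1

Step 1: L[0][0] = √(9) = 3.
  L[1][0] = (9) / L[0][0] = 3.
Step 2: L[1][1] = √(9) = 3.
  L[2][0] = (6) / L[0][0] = 2.
  L[2][1] = (3) / L[1][1] = 1.
Step 3: L[2][2] = √(1) = 1.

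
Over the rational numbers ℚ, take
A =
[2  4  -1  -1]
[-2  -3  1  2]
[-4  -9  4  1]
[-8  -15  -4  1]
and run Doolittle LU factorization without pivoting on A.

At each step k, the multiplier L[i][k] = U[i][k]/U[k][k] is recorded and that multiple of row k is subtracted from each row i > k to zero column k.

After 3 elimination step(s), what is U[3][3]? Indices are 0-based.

Step 1: pivot at (0,0) is 2.
  row1 ← row1 − (-1)·row0  ⇒  L[1][0]=-1, U row1=(0, 1, 0, 1)
  row2 ← row2 − (-2)·row0  ⇒  L[2][0]=-2, U row2=(0, -1, 2, -1)
  row3 ← row3 − (-4)·row0  ⇒  L[3][0]=-4, U row3=(0, 1, -8, -3)
Step 2: pivot at (1,1) is 1.
  row2 ← row2 − (-1)·row1  ⇒  L[2][1]=-1, U row2=(0, 0, 2, 0)
  row3 ← row3 − (1)·row1  ⇒  L[3][1]=1, U row3=(0, 0, -8, -4)
Step 3: pivot at (2,2) is 2.
  row3 ← row3 − (-4)·row2  ⇒  L[3][2]=-4, U row3=(0, 0, 0, -4)

U[3][3] = -4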